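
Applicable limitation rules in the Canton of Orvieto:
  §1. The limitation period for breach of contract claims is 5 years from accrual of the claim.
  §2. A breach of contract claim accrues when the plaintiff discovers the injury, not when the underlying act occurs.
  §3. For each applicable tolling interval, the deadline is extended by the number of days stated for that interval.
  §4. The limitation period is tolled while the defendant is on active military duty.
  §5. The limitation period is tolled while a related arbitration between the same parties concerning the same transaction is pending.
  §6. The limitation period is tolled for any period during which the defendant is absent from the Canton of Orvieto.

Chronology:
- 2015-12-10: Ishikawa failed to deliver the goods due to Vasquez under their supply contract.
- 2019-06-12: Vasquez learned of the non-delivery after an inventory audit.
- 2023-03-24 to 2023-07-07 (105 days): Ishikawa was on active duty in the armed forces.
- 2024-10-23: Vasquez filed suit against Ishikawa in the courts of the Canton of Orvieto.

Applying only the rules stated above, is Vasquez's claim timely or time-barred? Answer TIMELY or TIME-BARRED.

TIME-BARRED

Under the discovery rule, the claim accrued on 2019-06-12, when Vasquez discovered the injury — not on the 2015-12-10 date of the underlying act.
The untolled deadline — 5 years after 2019-06-12 — is 2024-06-12.
The period was tolled for 105 days by the defendant's active military service (2023-03-24 to 2023-07-07), pushing the deadline to 2024-09-25.
Filing on 2024-10-23 missed the 2024-09-25 deadline — the action is time-barred.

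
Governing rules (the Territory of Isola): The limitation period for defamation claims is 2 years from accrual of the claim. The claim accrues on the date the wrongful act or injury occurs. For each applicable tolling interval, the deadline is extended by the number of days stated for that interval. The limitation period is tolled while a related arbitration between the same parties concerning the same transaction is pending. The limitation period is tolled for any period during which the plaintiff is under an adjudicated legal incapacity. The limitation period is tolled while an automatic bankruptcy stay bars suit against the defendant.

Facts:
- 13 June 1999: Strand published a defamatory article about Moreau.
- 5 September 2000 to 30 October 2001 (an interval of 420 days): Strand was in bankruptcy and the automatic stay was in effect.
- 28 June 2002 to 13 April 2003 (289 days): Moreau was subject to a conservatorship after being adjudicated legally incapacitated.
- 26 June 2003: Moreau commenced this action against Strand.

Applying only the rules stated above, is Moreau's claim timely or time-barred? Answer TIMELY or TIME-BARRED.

The limitation period began to run on 13 June 1999.
2 years from 13 June 1999 is 13 June 2001.
The period was tolled for 420 days by the automatic bankruptcy stay (5 September 2000 to 30 October 2001), pushing the deadline to 7 August 2002.
The plaintiff's legal incapacity from 28 June 2002 to 13 April 2003 tolled the period for 289 days, extending the deadline to 23 May 2003.
Filing on 26 June 2003 missed the 23 May 2003 deadline — the action is time-barred.

TIME-BARRED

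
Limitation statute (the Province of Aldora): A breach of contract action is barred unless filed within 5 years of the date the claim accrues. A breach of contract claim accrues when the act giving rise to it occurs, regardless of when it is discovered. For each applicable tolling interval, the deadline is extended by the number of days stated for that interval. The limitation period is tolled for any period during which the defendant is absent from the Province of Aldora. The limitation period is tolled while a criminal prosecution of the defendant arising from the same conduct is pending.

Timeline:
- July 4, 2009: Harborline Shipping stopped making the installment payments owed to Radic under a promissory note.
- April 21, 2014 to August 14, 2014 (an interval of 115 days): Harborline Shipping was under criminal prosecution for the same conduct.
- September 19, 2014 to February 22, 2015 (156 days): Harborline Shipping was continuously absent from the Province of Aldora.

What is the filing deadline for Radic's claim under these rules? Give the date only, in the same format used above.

April 1, 2015

The limitation period began to run on July 4, 2009.
5 years from July 4, 2009 is July 4, 2014.
The pending criminal prosecution from April 21, 2014 to August 14, 2014 tolled the period for 115 days, extending the deadline to October 27, 2014.
Because the defendant's absence from the jurisdiction ran from September 19, 2014 to February 22, 2015, the deadline is extended by 156 days to April 1, 2015.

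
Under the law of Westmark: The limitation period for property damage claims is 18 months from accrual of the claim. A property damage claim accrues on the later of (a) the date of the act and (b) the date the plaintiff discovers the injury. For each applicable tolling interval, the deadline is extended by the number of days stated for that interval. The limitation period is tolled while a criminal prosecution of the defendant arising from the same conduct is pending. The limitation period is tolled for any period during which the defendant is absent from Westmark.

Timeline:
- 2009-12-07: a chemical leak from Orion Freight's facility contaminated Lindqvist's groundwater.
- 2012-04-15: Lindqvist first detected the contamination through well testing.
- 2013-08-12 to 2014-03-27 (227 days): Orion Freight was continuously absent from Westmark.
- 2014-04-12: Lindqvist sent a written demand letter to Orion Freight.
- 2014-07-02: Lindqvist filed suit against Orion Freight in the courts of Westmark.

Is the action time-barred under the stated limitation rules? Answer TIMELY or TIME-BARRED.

TIME-BARRED

Because discovery on 2012-04-15 post-dates the 2009-12-07 act, accrual under the later-of rule falls on 2012-04-15.
The untolled deadline — 18 months after 2012-04-15 — is 2013-10-15.
The period was tolled for 227 days by the defendant's absence from the jurisdiction (2013-08-12 to 2014-03-27), pushing the deadline to 2014-05-30.
The other events in the timeline have no effect on the limitation period under the stated rules.
Lindqvist filed on 2014-07-02, after the 2014-05-30 deadline, so the action is time-barred.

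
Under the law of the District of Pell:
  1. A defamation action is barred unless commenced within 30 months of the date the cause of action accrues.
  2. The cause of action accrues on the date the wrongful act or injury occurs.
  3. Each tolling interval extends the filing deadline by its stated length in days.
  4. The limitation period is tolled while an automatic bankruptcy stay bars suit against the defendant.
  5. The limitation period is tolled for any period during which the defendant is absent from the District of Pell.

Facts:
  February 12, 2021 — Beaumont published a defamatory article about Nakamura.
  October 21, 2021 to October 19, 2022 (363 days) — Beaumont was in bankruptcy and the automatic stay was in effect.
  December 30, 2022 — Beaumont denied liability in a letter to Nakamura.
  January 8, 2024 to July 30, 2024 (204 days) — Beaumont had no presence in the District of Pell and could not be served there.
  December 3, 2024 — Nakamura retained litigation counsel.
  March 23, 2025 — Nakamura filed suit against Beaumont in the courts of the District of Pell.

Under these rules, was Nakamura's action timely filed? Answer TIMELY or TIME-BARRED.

The cause of action accrued on February 12, 2021, the date of the act.
The untolled deadline — 30 months after February 12, 2021 — is August 12, 2023.
The automatic bankruptcy stay from October 21, 2021 to October 19, 2022 tolled the period for 363 days, extending the deadline to August 9, 2024.
The defendant's absence from the jurisdiction from January 8, 2024 to July 30, 2024 tolled the period for 204 days, extending the deadline to March 1, 2025.
The other events in the timeline have no effect on the limitation period under the stated rules.
The March 23, 2025 filing falls after the March 1, 2025 deadline; the claim is time-barred.

TIME-BARRED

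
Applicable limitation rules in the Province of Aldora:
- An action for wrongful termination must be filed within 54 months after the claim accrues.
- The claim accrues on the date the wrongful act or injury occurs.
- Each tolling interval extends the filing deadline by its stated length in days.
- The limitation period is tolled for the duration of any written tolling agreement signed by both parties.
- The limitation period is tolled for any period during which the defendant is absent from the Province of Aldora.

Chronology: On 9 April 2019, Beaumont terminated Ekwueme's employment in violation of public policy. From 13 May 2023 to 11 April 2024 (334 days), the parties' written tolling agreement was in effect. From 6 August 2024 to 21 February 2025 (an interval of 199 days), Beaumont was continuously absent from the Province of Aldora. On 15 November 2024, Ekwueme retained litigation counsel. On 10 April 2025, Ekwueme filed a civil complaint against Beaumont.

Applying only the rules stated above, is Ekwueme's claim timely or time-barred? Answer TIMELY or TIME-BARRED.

TIME-BARRED

The claim accrued on 9 April 2019, when the wrongful act occurred.
54 months from 9 April 2019 is 9 October 2023.
The period was tolled for 334 days by the written tolling agreement (13 May 2023 to 11 April 2024), pushing the deadline to 7 September 2024.
The period was tolled for 199 days by the defendant's absence from the jurisdiction (6 August 2024 to 21 February 2025), pushing the deadline to 25 March 2025.
The other events in the timeline have no effect on the limitation period under the stated rules.
Ekwueme filed on 10 April 2025, after the 25 March 2025 deadline, so the action is time-barred.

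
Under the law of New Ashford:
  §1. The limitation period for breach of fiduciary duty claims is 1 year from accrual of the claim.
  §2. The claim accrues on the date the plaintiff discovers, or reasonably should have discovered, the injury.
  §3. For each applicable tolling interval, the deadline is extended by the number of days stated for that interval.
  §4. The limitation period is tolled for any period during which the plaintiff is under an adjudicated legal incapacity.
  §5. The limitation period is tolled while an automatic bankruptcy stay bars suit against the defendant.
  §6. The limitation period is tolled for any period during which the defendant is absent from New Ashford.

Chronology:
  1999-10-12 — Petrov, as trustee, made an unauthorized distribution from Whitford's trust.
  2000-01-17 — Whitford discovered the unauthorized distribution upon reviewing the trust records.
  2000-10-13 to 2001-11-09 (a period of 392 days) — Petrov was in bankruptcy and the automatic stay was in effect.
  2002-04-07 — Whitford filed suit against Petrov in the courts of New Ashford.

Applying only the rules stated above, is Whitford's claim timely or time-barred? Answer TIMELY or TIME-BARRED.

Under the discovery rule, the claim accrued on 2000-01-17, when Whitford discovered the injury — not on the 1999-10-12 date of the underlying act.
Adding the 1 year base period to 2000-01-17 gives a deadline of 2001-01-17, before any tolling.
Because the automatic bankruptcy stay ran from 2000-10-13 to 2001-11-09, the deadline is extended by 392 days to 2002-02-13.
The 2002-04-07 filing falls after the 2002-02-13 deadline; the claim is time-barred.

TIME-BARRED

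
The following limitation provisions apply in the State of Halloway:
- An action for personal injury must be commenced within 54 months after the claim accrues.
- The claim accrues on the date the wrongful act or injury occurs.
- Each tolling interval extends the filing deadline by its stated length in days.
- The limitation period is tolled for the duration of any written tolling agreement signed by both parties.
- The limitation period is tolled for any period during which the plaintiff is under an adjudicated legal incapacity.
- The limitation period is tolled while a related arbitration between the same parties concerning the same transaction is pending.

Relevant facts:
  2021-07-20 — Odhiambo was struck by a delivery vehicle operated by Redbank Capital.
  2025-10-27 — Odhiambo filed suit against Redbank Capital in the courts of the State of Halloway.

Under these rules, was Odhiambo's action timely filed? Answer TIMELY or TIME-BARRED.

The limitation period began to run on 2021-07-20.
Adding the 54 months base period to 2021-07-20 gives a deadline of 2026-01-20, before any tolling.
Filing on 2025-10-27 beat the 2026-01-20 deadline — the action is timely.

TIMELY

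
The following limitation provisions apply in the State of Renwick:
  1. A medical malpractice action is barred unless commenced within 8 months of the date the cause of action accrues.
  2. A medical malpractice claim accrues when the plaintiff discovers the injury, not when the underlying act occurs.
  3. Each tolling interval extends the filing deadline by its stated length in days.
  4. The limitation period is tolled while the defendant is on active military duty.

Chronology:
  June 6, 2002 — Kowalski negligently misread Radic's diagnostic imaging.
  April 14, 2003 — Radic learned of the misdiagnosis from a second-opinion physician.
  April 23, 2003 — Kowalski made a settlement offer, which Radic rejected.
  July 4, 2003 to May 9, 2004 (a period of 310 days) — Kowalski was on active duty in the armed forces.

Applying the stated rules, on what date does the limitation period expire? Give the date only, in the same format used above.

The claim did not accrue until Radic discovered the injury on April 14, 2003; the June 6, 2002 act date does not start the clock under the stated rule.
Adding the 8 months base period to April 14, 2003 gives a deadline of December 14, 2003, before any tolling.
The period was tolled for 310 days by the defendant's active military service (July 4, 2003 to May 9, 2004), pushing the deadline to October 19, 2004.
None of the other events listed affects the running of the period under the stated rules.

October 19, 2004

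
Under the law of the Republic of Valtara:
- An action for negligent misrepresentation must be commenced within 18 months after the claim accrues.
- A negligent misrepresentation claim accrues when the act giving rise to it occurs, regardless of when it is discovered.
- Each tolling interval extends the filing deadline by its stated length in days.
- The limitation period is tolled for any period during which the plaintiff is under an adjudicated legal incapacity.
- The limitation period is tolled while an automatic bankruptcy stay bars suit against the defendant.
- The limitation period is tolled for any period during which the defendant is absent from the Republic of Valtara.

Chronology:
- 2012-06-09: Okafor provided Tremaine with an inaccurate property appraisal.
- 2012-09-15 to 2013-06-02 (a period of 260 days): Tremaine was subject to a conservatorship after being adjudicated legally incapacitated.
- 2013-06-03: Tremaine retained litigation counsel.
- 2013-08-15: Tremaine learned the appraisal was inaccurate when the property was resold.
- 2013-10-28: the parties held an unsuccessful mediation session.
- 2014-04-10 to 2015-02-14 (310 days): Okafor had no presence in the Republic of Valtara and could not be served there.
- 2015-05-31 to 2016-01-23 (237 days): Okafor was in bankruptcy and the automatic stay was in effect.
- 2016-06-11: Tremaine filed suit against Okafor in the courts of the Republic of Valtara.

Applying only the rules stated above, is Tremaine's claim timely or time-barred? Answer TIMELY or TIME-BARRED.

TIME-BARRED

The claim accrued on 2012-06-09, when the wrongful act occurred; under the stated occurrence rule the 2013-08-15 discovery does not delay accrual.
Adding the 18 months base period to 2012-06-09 gives a deadline of 2013-12-09, before any tolling.
The period was tolled for 260 days by the plaintiff's legal incapacity (2012-09-15 to 2013-06-02), pushing the deadline to 2014-08-26.
The period was tolled for 310 days by the defendant's absence from the jurisdiction (2014-04-10 to 2015-02-14), pushing the deadline to 2015-07-02.
The automatic bankruptcy stay from 2015-05-31 to 2016-01-23 tolled the period for 237 days, extending the deadline to 2016-02-24.
Nothing else in the chronology tolls or restarts the period.
Tremaine filed on 2016-06-11, after the 2016-02-24 deadline, so the action is time-barred.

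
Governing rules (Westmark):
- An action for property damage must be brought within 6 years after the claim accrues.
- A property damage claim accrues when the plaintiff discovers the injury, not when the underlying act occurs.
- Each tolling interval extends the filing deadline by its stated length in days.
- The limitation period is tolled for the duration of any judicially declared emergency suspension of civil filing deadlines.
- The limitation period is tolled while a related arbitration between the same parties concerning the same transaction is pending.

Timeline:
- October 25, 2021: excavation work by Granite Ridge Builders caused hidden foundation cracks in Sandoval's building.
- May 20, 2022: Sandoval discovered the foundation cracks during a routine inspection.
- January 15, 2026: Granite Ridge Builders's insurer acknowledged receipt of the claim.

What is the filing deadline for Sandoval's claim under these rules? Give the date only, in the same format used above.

May 20, 2028

Under the discovery rule, the claim accrued on May 20, 2022, when Sandoval discovered the injury — not on the October 25, 2021 date of the underlying act.
Adding the 6 years base period to May 20, 2022 gives a deadline of May 20, 2028, before any tolling.
None of the other events listed affects the running of the period under the stated rules.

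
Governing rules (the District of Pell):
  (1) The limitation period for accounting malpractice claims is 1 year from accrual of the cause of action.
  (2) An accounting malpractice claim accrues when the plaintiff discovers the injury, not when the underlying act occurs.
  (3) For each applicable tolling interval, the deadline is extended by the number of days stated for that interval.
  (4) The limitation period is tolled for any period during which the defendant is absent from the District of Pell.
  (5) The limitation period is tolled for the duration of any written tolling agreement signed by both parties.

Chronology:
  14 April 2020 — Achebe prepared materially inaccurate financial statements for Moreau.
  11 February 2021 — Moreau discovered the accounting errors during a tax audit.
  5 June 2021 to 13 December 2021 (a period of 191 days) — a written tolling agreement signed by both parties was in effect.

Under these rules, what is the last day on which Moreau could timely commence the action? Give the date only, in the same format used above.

Under the discovery rule, the claim accrued on 11 February 2021, when Moreau discovered the injury — not on the 14 April 2020 date of the underlying act.
1 year from 11 February 2021 is 11 February 2022.
The period was tolled for 191 days by the written tolling agreement (5 June 2021 to 13 December 2021), pushing the deadline to 21 August 2022.

21 August 2022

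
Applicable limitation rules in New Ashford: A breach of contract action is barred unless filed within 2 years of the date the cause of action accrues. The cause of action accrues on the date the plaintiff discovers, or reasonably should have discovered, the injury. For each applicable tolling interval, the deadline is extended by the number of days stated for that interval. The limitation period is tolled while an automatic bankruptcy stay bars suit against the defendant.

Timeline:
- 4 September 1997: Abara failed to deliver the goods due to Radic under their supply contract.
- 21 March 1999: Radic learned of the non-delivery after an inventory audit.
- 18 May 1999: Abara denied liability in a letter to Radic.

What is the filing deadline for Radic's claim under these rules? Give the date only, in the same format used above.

Accrual is tied to discovery, so the period began on 21 March 1999 rather than on 4 September 1997 when the act occurred.
The untolled deadline — 2 years after 21 March 1999 — is 21 March 2001.
The other events in the timeline have no effect on the limitation period under the stated rules.

21 March 2001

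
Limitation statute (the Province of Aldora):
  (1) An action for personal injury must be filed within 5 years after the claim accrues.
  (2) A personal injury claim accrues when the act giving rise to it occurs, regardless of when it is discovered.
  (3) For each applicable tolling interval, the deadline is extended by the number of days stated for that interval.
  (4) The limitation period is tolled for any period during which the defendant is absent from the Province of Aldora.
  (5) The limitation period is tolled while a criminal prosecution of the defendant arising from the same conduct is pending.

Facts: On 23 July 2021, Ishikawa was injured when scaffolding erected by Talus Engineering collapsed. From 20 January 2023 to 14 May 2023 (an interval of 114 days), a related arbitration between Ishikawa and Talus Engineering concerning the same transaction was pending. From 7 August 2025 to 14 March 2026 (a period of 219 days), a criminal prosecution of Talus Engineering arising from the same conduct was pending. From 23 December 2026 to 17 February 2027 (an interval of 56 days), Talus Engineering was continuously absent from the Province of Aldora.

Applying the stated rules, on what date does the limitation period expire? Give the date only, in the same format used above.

The limitation period began to run on 23 July 2021.
Adding the 5 years base period to 23 July 2021 gives a deadline of 23 July 2026, before any tolling.
Because the pending criminal prosecution ran from 7 August 2025 to 14 March 2026, the deadline is extended by 219 days to 27 February 2027.
The period was tolled for 56 days by the defendant's absence from the jurisdiction (23 December 2026 to 17 February 2027), pushing the deadline to 24 April 2027.
No stated provision tolls the period for a pending arbitration, so the interval from 20 January 2023 to 14 May 2023 has no effect on the deadline.

24 April 2027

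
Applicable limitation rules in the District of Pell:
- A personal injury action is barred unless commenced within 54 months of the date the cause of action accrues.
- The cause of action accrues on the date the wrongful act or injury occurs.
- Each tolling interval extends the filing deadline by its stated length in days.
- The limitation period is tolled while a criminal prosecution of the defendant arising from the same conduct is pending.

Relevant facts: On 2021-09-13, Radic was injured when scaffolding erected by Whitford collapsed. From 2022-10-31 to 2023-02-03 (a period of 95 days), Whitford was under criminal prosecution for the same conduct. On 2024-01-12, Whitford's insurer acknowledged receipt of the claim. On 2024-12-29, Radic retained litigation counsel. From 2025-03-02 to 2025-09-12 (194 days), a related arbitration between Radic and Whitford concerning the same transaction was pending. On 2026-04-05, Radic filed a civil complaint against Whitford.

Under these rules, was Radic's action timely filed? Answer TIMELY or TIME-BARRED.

The claim accrued on 2021-09-13, when the wrongful act occurred.
The untolled deadline — 54 months after 2021-09-13 — is 2026-03-13.
Because the pending criminal prosecution ran from 2022-10-31 to 2023-02-03, the deadline is extended by 95 days to 2026-06-16.
Although a pending arbitration ran from 2025-03-02 to 2025-09-12, the stated rules do not make that a tolling event, so it is disregarded.
Nothing else in the chronology tolls or restarts the period.
Radic filed on 2026-04-05, before the 2026-06-16 deadline, so the action is timely.

TIMELY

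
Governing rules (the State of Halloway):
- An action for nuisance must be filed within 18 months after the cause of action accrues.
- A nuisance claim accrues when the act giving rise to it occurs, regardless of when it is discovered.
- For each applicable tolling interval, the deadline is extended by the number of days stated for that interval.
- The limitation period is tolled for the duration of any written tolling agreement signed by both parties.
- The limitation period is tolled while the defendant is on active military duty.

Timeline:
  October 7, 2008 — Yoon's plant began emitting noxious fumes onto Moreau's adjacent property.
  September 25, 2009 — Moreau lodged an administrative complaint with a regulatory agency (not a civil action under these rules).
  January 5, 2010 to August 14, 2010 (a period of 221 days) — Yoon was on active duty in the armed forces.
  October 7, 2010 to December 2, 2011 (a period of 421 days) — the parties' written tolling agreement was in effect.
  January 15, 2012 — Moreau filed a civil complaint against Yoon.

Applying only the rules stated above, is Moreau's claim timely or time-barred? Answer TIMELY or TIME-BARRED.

The limitation period began to run on October 7, 2008.
18 months from October 7, 2008 is April 7, 2010.
The period was tolled for 221 days by the defendant's active military service (January 5, 2010 to August 14, 2010), pushing the deadline to November 14, 2010.
The written tolling agreement from October 7, 2010 to December 2, 2011 tolled the period for 421 days, extending the deadline to January 9, 2012.
The other events in the timeline have no effect on the limitation period under the stated rules.
Moreau filed on January 15, 2012, after the January 9, 2012 deadline, so the action is time-barred.

TIME-BARRED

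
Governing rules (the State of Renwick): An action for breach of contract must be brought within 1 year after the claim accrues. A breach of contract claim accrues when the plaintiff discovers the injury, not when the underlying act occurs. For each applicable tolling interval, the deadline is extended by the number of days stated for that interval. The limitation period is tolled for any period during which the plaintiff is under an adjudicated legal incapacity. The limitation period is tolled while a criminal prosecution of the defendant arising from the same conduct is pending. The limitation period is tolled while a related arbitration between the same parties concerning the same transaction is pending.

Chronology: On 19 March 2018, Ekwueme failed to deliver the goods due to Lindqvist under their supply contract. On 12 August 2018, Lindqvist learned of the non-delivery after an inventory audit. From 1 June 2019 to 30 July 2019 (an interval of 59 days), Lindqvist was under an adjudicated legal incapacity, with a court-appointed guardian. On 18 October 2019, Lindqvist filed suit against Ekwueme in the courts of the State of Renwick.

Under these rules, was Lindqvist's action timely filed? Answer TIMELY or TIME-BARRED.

TIME-BARRED

Under the discovery rule, the claim accrued on 12 August 2018, when Lindqvist discovered the injury — not on the 19 March 2018 date of the underlying act.
1 year from 12 August 2018 is 12 August 2019.
The plaintiff's legal incapacity from 1 June 2019 to 30 July 2019 tolled the period for 59 days, extending the deadline to 10 October 2019.
Lindqvist filed on 18 October 2019, after the 10 October 2019 deadline, so the action is time-barred.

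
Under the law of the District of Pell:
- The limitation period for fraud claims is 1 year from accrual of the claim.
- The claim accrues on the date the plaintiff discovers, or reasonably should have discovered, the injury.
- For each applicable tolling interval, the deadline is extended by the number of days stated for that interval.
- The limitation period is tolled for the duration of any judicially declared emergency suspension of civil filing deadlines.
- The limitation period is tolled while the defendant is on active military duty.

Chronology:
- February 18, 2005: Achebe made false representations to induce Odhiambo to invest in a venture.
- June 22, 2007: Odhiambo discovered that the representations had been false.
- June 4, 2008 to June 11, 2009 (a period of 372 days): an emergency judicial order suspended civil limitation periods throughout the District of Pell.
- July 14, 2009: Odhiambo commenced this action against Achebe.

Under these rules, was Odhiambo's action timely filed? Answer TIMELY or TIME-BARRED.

TIME-BARRED

Under the discovery rule, the claim accrued on June 22, 2007, when Odhiambo discovered the injury — not on the February 18, 2005 date of the underlying act.
Adding the 1 year base period to June 22, 2007 gives a deadline of June 22, 2008, before any tolling.
Because the emergency suspension of filing deadlines ran from June 4, 2008 to June 11, 2009, the deadline is extended by 372 days to June 29, 2009.
Odhiambo filed on July 14, 2009, after the June 29, 2009 deadline, so the action is time-barred.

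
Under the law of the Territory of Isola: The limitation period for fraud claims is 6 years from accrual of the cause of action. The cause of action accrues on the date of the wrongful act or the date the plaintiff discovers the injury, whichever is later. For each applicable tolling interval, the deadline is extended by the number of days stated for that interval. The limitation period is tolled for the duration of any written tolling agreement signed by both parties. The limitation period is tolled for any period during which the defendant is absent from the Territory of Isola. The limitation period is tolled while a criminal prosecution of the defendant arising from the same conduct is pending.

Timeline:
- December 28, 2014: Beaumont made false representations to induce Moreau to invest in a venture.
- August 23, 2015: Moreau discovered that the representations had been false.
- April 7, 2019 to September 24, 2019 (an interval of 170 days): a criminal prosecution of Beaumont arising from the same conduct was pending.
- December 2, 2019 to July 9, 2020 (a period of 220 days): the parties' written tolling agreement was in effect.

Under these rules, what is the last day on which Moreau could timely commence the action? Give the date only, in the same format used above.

September 17, 2022

Taking the later of the act (December 28, 2014) and discovery (August 23, 2015), the claim accrued on August 23, 2015.
6 years from August 23, 2015 is August 23, 2021.
Because the pending criminal prosecution ran from April 7, 2019 to September 24, 2019, the deadline is extended by 170 days to February 9, 2022.
The written tolling agreement from December 2, 2019 to July 9, 2020 tolled the period for 220 days, extending the deadline to September 17, 2022.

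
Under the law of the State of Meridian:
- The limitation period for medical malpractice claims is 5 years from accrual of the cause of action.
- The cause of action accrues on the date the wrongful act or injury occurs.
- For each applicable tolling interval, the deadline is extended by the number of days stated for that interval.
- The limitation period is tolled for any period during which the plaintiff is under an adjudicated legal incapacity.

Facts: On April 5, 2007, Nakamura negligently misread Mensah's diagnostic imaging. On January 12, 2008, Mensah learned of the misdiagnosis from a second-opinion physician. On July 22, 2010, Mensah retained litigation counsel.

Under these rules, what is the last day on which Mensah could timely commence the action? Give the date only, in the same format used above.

Because the rule ties accrual to occurrence, the claim accrued on April 5, 2007, not on the January 12, 2008 discovery date.
5 years from April 5, 2007 is April 5, 2012.
The other events in the timeline have no effect on the limitation period under the stated rules.

April 5, 2012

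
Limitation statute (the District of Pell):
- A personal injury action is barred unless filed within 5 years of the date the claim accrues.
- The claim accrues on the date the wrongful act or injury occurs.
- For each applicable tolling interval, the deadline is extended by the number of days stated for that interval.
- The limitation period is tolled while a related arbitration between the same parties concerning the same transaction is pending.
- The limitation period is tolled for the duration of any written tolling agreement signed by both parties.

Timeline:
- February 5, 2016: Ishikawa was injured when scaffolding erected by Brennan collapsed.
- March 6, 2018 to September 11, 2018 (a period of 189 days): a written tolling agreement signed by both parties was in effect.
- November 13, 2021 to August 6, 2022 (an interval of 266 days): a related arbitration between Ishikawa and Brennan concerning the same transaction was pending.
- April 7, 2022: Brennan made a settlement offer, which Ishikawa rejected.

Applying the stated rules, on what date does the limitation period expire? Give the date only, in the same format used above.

The claim accrued on February 5, 2016, when the wrongful act occurred.
Adding the 5 years base period to February 5, 2016 gives a deadline of February 5, 2021, before any tolling.
The period was tolled for 189 days by the written tolling agreement (March 6, 2018 to September 11, 2018), pushing the deadline to August 13, 2021.
By the time the pending related arbitration began on November 13, 2021, the limitation period had already expired on August 13, 2021; that interval cannot revive it.
None of the other events listed affects the running of the period under the stated rules.

August 13, 2021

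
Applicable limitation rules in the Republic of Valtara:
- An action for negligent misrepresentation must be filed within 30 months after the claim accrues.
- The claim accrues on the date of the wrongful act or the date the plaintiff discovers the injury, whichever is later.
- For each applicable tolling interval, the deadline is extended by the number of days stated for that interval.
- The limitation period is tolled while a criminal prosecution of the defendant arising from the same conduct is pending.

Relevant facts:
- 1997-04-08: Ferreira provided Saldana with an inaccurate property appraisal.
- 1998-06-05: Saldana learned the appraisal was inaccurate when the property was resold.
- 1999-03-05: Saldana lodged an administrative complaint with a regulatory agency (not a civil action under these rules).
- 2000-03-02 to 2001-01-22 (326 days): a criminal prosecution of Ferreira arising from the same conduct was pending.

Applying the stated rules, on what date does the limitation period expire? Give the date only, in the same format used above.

2001-10-27

Taking the later of the act (1997-04-08) and discovery (1998-06-05), the claim accrued on 1998-06-05.
The untolled deadline — 30 months after 1998-06-05 — is 2000-12-05.
The period was tolled for 326 days by the pending criminal prosecution (2000-03-02 to 2001-01-22), pushing the deadline to 2001-10-27.
None of the other events listed affects the running of the period under the stated rules.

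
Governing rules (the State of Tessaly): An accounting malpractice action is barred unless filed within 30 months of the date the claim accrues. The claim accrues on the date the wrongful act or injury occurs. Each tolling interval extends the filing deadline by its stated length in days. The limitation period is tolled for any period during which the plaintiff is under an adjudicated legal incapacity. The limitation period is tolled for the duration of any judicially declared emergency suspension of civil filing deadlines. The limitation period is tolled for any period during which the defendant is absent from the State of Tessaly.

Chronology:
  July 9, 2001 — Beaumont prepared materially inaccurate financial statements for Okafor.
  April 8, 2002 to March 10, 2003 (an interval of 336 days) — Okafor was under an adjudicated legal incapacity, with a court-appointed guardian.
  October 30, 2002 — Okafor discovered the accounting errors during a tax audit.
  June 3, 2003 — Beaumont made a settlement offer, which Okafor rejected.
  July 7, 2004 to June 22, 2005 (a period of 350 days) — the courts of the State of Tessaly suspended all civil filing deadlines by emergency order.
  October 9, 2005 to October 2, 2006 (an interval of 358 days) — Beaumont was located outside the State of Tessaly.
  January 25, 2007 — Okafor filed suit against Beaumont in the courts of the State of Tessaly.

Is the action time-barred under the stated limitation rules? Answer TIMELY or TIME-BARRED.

Accrual is governed by the date of the act, so the period began to run on July 9, 2001; the later discovery on October 30, 2002 is irrelevant under the stated rule.
Adding the 30 months base period to July 9, 2001 gives a deadline of January 9, 2004, before any tolling.
The period was tolled for 336 days by the plaintiff's legal incapacity (April 8, 2002 to March 10, 2003), pushing the deadline to December 10, 2004.
The period was tolled for 350 days by the emergency suspension of filing deadlines (July 7, 2004 to June 22, 2005), pushing the deadline to November 25, 2005.
The defendant's absence from the jurisdiction from October 9, 2005 to October 2, 2006 tolled the period for 358 days, extending the deadline to November 18, 2006.
None of the other events listed affects the running of the period under the stated rules.
Filing on January 25, 2007 missed the November 18, 2006 deadline — the action is time-barred.

TIME-BARRED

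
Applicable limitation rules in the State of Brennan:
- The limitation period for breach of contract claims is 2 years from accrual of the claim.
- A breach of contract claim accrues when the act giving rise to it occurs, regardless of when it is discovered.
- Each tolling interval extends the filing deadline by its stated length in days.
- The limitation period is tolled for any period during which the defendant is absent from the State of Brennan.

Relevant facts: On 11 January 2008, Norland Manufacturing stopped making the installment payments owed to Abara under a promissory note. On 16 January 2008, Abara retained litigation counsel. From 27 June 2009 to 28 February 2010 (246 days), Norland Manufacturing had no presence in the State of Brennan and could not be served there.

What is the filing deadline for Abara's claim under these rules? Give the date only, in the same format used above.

The claim accrued on 11 January 2008, the date of the act.
The untolled deadline — 2 years after 11 January 2008 — is 11 January 2010.
Because the defendant's absence from the jurisdiction ran from 27 June 2009 to 28 February 2010, the deadline is extended by 246 days to 14 September 2010.
None of the other events listed affects the running of the period under the stated rules.

14 September 2010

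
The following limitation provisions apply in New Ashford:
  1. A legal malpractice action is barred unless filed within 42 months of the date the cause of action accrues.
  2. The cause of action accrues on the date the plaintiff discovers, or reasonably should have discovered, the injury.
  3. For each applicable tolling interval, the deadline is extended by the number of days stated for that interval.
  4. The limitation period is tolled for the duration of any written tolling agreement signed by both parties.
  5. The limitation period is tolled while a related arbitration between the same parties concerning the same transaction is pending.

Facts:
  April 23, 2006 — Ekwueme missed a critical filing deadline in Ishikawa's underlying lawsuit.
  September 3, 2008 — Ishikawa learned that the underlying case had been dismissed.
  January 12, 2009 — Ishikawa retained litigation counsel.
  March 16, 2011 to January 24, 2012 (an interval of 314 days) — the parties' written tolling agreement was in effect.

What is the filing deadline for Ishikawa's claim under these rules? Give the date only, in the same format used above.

January 11, 2013

The claim did not accrue until Ishikawa discovered the injury on September 3, 2008; the April 23, 2006 act date does not start the clock under the stated rule.
The untolled deadline — 42 months after September 3, 2008 — is March 3, 2012.
Because the written tolling agreement ran from March 16, 2011 to January 24, 2012, the deadline is extended by 314 days to January 11, 2013.
None of the other events listed affects the running of the period under the stated rules.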